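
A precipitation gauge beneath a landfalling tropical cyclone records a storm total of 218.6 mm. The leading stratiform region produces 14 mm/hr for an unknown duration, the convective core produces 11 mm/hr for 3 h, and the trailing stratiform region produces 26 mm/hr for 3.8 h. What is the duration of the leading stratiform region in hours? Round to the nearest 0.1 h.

duration ≈ 6.2 h

Known phases: 11 × 3 + 26 × 3.8 = 33 + 98.8 = 131.8 mm.
Remaining depth = 218.6 − 131.8 = 86.8 mm.
Duration = 86.8 / 14 = 6.2 h.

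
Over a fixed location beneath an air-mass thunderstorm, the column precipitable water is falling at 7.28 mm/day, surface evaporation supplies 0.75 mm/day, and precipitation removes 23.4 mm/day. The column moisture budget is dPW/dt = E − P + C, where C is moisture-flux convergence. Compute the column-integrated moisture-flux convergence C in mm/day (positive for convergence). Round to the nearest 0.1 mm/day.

C ≈ 15.4 mm/day

dPW/dt = -7.28 mm/day.
C = dPW/dt − E + P = (-7.28) − 0.75 + 23.4 = 15.4 mm/day.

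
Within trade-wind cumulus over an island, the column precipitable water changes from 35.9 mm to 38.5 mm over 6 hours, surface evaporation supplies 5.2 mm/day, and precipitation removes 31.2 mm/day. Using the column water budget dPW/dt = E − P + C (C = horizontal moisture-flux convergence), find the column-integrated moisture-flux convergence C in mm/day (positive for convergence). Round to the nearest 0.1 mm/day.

C ≈ 36.4 mm/day

dPW/dt = (38.5 − 35.9) mm / (6/24 day) = +10.400 mm/day.
C = dPW/dt − E + P = (+10.400) − 5.2 + 31.2 = 36.4 mm/day.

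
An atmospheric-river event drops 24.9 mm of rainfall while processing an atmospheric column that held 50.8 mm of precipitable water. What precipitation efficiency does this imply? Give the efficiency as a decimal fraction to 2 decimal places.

ε ≈ 0.49

ε = rainfall / PW = 24.9 / 50.8 = 0.49.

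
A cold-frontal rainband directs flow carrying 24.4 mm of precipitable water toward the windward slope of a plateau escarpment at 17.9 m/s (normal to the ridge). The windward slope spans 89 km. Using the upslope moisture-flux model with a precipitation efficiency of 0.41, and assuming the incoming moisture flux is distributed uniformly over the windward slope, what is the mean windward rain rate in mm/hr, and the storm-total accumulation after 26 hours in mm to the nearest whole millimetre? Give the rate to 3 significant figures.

Incoming column moisture flux per unit ridge length: F = V × PW = 17.9 × 24.4 = 436.76 mm·m/s.
Spread over the 89 km slope with efficiency ε = 0.41: R = ε·F/W = 0.41 × 436.76 / 89000 m = 2.012e-03 mm/s.
R = 2.012e-03 × 3600 = 7.24 mm/hr.
Over 26 h: total = 7.24 × 26 = 188.24 ≈ 188 mm.

R ≈ 7.24 mm/hr; total ≈ 188 mm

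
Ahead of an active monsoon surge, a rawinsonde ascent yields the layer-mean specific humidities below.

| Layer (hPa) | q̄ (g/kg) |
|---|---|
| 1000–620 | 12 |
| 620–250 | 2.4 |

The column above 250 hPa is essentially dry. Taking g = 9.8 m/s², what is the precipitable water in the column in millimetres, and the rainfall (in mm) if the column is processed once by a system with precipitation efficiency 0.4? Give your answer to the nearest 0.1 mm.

PW ≈ 55.6 mm; rainfall ≈ 22.2 mm

Precipitable water is the column-integrated vapour mass per unit area: PW = (1/g) Σ q̄ Δp, with q in kg/kg and Δp in Pa (1 kg/m² of water = 1 mm).
Layer 1000–620 hPa: Δp = 380 hPa = 38000 Pa, q̄ = 0.012 kg/kg → 0.012 × 38000 / 9.8 = 46.53 mm
Layer 620–250 hPa: Δp = 370 hPa = 37000 Pa, q̄ = 0.0024 kg/kg → 0.0024 × 37000 / 9.8 = 9.06 mm
PW = 46.53 + 9.06 = 55.59 ≈ 55.6 mm.
Rainfall = ε × PW = 0.4 × 55.6 = 22.2 mm.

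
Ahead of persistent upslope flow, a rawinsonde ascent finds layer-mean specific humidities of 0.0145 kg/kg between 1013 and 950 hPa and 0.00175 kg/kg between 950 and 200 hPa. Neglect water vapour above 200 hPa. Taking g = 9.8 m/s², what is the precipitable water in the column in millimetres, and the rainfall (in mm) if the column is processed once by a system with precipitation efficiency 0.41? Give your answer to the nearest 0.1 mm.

Precipitable water is the column-integrated vapour mass per unit area: PW = (1/g) Σ q̄ Δp, with q in kg/kg and Δp in Pa (1 kg/m² of water = 1 mm).
Layer 1013–950 hPa: Δp = 63 hPa = 6300 Pa, q̄ = 0.0145 kg/kg → 0.0145 × 6300 / 9.8 = 9.32 mm
Layer 950–200 hPa: Δp = 750 hPa = 75000 Pa, q̄ = 0.00175 kg/kg → 0.00175 × 75000 / 9.8 = 13.39 mm
PW = 9.32 + 13.39 = 22.71 ≈ 22.7 mm.
Rainfall = ε × PW = 0.41 × 22.7 = 9.3 mm.

PW ≈ 22.7 mm; rainfall ≈ 9.3 mm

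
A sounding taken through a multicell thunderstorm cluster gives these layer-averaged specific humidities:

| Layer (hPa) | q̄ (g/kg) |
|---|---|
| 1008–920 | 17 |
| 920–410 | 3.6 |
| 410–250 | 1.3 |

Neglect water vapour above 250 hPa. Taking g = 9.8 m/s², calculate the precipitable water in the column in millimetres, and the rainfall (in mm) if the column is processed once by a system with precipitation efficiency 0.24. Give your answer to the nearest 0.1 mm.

PW ≈ 36.1 mm; rainfall ≈ 8.7 mm

Precipitable water is the column-integrated vapour mass per unit area: PW = (1/g) Σ q̄ Δp, with q in kg/kg and Δp in Pa (1 kg/m² of water = 1 mm).
Layer 1008–920 hPa: Δp = 88 hPa = 8800 Pa, q̄ = 0.017 kg/kg → 0.017 × 8800 / 9.8 = 15.27 mm
Layer 920–410 hPa: Δp = 510 hPa = 51000 Pa, q̄ = 0.0036 kg/kg → 0.0036 × 51000 / 9.8 = 18.73 mm
Layer 410–250 hPa: Δp = 160 hPa = 16000 Pa, q̄ = 0.0013 kg/kg → 0.0013 × 16000 / 9.8 = 2.12 mm
PW = 15.27 + 18.73 + 2.12 = 36.12 ≈ 36.1 mm.
Rainfall = ε × PW = 0.24 × 36.1 = 8.7 mm.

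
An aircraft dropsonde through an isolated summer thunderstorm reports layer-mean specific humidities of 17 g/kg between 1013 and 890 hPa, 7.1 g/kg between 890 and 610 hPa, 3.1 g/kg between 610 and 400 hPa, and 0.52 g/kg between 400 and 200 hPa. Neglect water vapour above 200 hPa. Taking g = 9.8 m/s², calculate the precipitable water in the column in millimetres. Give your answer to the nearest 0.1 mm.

PW ≈ 49.3 mm

Precipitable water is the column-integrated vapour mass per unit area: PW = (1/g) Σ q̄ Δp, with q in kg/kg and Δp in Pa (1 kg/m² of water = 1 mm).
Layer 1013–890 hPa: Δp = 123 hPa = 12300 Pa, q̄ = 0.017 kg/kg → 0.017 × 12300 / 9.8 = 21.34 mm
Layer 890–610 hPa: Δp = 280 hPa = 28000 Pa, q̄ = 0.0071 kg/kg → 0.0071 × 28000 / 9.8 = 20.29 mm
Layer 610–400 hPa: Δp = 210 hPa = 21000 Pa, q̄ = 0.0031 kg/kg → 0.0031 × 21000 / 9.8 = 6.64 mm
Layer 400–200 hPa: Δp = 200 hPa = 20000 Pa, q̄ = 0.00052 kg/kg → 0.00052 × 20000 / 9.8 = 1.06 mm
PW = 21.34 + 20.29 + 6.64 + 1.06 = 49.33 ≈ 49.3 mm.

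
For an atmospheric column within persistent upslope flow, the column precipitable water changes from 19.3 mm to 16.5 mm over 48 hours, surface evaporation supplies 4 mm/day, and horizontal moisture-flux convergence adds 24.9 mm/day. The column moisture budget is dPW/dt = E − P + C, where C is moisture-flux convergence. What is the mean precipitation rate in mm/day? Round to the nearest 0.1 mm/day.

dPW/dt = (16.5 − 19.3) mm / (48/24 day) = -1.400 mm/day.
P = E + C − dPW/dt = 4 + (24.9) − (-1.400) = 30.3 mm/day.

P ≈ 30.3 mm/day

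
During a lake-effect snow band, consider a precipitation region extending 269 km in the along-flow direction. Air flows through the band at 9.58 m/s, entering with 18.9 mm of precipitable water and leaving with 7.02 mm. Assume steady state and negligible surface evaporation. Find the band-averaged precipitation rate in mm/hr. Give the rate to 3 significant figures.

Column moisture flux per unit crosswind length is F = V × PW.
Inflow: F_in = 9.58 × 18.9 = 181.062 mm·m/s
Outflow: F_out = 9.58 × 7.02 = 67.2516 mm·m/s
Steady-state rate R = (F_in − F_out)/L = (181.062 − 67.2516) / 269000 m = 4.231e-04 mm/s.
R = 4.231e-04 × 3600 = 1.52 mm/hr.

R ≈ 1.52 mm/hr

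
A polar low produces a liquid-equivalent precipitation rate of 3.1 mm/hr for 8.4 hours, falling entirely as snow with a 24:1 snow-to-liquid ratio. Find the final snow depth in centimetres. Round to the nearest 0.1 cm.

snow depth ≈ 62.5 cm

Liquid-equivalent depth = 3.1 × 8.4 = 26.04 mm.
Snow depth = 26.04 mm × 24 = 624.96 mm = 62.5 cm.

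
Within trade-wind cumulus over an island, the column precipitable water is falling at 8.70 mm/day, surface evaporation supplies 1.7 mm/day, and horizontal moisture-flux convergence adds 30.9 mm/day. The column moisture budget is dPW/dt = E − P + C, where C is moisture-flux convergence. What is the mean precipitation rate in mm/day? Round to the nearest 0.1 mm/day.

dPW/dt = -8.70 mm/day.
P = E + C − dPW/dt = 1.7 + (30.9) − (-8.70) = 41.3 mm/day.

P ≈ 41.3 mm/day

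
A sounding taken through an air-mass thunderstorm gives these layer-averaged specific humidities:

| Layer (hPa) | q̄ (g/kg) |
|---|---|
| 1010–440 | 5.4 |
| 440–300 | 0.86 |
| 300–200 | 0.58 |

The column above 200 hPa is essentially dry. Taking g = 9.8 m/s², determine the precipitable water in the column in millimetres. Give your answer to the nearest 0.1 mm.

PW ≈ 33.2 mm

Precipitable water is the column-integrated vapour mass per unit area: PW = (1/g) Σ q̄ Δp, with q in kg/kg and Δp in Pa (1 kg/m² of water = 1 mm).
Layer 1010–440 hPa: Δp = 570 hPa = 57000 Pa, q̄ = 0.0054 kg/kg → 0.0054 × 57000 / 9.8 = 31.41 mm
Layer 440–300 hPa: Δp = 140 hPa = 14000 Pa, q̄ = 0.00086 kg/kg → 0.00086 × 14000 / 9.8 = 1.23 mm
Layer 300–200 hPa: Δp = 100 hPa = 10000 Pa, q̄ = 0.00058 kg/kg → 0.00058 × 10000 / 9.8 = 0.59 mm
PW = 31.41 + 1.23 + 0.59 = 33.23 ≈ 33.2 mm.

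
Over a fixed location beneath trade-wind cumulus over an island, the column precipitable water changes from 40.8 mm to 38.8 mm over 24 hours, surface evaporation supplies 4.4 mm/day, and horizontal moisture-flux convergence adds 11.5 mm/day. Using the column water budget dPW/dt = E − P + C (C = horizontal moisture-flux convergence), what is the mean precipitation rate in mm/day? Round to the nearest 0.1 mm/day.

P ≈ 17.9 mm/day

dPW/dt = (38.8 − 40.8) mm / (24/24 day) = -2.000 mm/day.
P = E + C − dPW/dt = 4.4 + (11.5) − (-2.000) = 17.9 mm/day.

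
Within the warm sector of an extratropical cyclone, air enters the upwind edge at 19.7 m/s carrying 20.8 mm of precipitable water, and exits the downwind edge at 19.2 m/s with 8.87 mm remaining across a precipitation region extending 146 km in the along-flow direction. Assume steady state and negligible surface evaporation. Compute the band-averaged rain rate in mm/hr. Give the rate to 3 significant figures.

R ≈ 5.90 mm/hr

Column moisture flux per unit crosswind length is F = V × PW.
Inflow: F_in = 19.7 × 20.8 = 409.76 mm·m/s
Outflow: F_out = 19.2 × 8.87 = 170.304 mm·m/s
Steady-state rate R = (F_in − F_out)/L = (409.76 − 170.304) / 146000 m = 1.640e-03 mm/s.
R = 1.640e-03 × 3600 = 5.90 mm/hr.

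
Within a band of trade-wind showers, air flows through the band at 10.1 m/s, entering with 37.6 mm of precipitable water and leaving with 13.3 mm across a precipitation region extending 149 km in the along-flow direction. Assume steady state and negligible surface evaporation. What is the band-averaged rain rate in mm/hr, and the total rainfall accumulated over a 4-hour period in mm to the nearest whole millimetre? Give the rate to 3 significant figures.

Column moisture flux per unit crosswind length is F = V × PW.
Inflow: F_in = 10.1 × 37.6 = 379.76 mm·m/s
Outflow: F_out = 10.1 × 13.3 = 134.33 mm·m/s
Steady-state rate R = (F_in − F_out)/L = (379.76 − 134.33) / 149000 m = 1.647e-03 mm/s.
R = 1.647e-03 × 3600 = 5.93 mm/hr.
Over 4 h: total = 5.93 × 4 = 23.72 ≈ 24 mm.

R ≈ 5.93 mm/hr; total ≈ 24 mm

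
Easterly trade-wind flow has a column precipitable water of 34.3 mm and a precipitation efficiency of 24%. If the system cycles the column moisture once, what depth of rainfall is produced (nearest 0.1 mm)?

rainfall ≈ 8.2 mm

Rainfall = ε × PW = 0.24 × 34.3 = 8.2 mm.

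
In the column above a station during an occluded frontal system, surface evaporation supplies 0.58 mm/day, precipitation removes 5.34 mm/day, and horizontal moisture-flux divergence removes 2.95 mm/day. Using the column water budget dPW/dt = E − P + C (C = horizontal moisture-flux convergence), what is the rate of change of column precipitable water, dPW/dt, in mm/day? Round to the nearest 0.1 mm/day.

dPW/dt ≈ -7.7 mm/day

dPW/dt = E − P + C = 0.58 − 5.34 + (-2.95) = -7.7 mm/day.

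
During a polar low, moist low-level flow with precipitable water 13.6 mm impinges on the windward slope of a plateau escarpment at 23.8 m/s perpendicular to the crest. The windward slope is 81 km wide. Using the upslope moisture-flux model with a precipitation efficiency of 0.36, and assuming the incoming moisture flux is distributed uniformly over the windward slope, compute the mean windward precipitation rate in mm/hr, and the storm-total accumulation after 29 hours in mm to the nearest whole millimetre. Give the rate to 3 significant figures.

R ≈ 5.18 mm/hr; total ≈ 150 mm

Incoming column moisture flux per unit ridge length: F = V × PW = 23.8 × 13.6 = 323.68 mm·m/s.
Spread over the 81 km slope with efficiency ε = 0.36: R = ε·F/W = 0.36 × 323.68 / 81000 m = 1.439e-03 mm/s.
R = 1.439e-03 × 3600 = 5.18 mm/hr.
Over 29 h: total = 5.18 × 29 = 150.22 ≈ 150 mm.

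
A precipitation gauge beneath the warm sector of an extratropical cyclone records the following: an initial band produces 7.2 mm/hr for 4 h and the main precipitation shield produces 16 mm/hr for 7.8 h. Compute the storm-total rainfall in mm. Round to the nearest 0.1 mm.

Total = Σ Rᵢ Δtᵢ = 7.2 × 4 + 16 × 7.8
      = 28.8 + 124.8 = 153.6 mm.

total ≈ 153.6 mm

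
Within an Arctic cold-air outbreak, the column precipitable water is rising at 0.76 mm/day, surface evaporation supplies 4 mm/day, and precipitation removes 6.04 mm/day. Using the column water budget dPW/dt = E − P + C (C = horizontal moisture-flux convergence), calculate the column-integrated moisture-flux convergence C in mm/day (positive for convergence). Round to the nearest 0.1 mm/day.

dPW/dt = +0.76 mm/day.
C = dPW/dt − E + P = (+0.76) − 4 + 6.04 = 2.8 mm/day.

C ≈ 2.8 mm/day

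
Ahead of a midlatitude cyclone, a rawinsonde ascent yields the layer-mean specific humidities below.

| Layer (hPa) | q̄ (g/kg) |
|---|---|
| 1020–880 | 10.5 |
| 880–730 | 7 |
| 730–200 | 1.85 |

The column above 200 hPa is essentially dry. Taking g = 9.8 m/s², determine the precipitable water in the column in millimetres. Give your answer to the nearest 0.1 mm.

PW ≈ 35.7 mm

Precipitable water is the column-integrated vapour mass per unit area: PW = (1/g) Σ q̄ Δp, with q in kg/kg and Δp in Pa (1 kg/m² of water = 1 mm).
Layer 1020–880 hPa: Δp = 140 hPa = 14000 Pa, q̄ = 0.0105 kg/kg → 0.0105 × 14000 / 9.8 = 15.00 mm
Layer 880–730 hPa: Δp = 150 hPa = 15000 Pa, q̄ = 0.007 kg/kg → 0.007 × 15000 / 9.8 = 10.71 mm
Layer 730–200 hPa: Δp = 530 hPa = 53000 Pa, q̄ = 0.00185 kg/kg → 0.00185 × 53000 / 9.8 = 10.01 mm
PW = 15.00 + 10.71 + 10.01 = 35.72 ≈ 35.7 mm.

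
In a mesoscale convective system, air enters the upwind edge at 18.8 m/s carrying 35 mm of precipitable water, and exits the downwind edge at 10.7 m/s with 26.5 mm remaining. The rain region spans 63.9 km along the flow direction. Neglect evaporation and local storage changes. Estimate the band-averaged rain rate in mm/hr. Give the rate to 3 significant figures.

Column moisture flux per unit crosswind length is F = V × PW.
Inflow: F_in = 18.8 × 35 = 658 mm·m/s
Outflow: F_out = 10.7 × 26.5 = 283.55 mm·m/s
Steady-state rate R = (F_in − F_out)/L = (658 − 283.55) / 63900 m = 5.860e-03 mm/s.
R = 5.860e-03 × 3600 = 21.1 mm/hr.

R ≈ 21.1 mm/hr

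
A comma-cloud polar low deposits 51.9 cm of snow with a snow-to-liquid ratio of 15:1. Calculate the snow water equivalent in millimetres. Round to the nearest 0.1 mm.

SWE = snow depth / ratio = 51.9 cm / 15 = 3.460 cm = 34.6 mm.

SWE ≈ 34.6 mm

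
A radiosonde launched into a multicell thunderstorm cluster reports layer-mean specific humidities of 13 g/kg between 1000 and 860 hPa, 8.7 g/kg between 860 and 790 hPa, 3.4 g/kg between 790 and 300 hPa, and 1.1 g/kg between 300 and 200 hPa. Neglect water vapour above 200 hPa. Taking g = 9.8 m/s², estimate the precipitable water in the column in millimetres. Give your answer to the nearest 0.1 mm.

Precipitable water is the column-integrated vapour mass per unit area: PW = (1/g) Σ q̄ Δp, with q in kg/kg and Δp in Pa (1 kg/m² of water = 1 mm).
Layer 1000–860 hPa: Δp = 140 hPa = 14000 Pa, q̄ = 0.013 kg/kg → 0.013 × 14000 / 9.8 = 18.57 mm
Layer 860–790 hPa: Δp = 70 hPa = 7000 Pa, q̄ = 0.0087 kg/kg → 0.0087 × 7000 / 9.8 = 6.21 mm
Layer 790–300 hPa: Δp = 490 hPa = 49000 Pa, q̄ = 0.0034 kg/kg → 0.0034 × 49000 / 9.8 = 17.00 mm
Layer 300–200 hPa: Δp = 100 hPa = 10000 Pa, q̄ = 0.0011 kg/kg → 0.0011 × 10000 / 9.8 = 1.12 mm
PW = 18.57 + 6.21 + 17.00 + 1.12 = 42.90 ≈ 42.9 mm.

PW ≈ 42.9 mm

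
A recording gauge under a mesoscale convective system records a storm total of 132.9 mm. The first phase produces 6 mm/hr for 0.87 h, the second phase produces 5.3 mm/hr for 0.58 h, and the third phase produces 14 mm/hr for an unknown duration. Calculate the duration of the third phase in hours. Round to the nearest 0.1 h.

Known phases: 6 × 0.87 + 5.3 × 0.58 = 5.22 + 3.074 = 8.294 mm.
Remaining depth = 132.9 − 8.294 = 124.606 mm.
Duration = 124.606 / 14 = 8.9 h.

duration ≈ 8.9 h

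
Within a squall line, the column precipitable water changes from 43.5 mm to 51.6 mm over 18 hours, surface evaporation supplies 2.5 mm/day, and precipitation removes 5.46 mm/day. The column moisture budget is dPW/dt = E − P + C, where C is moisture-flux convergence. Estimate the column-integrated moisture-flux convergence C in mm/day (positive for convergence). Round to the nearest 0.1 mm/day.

C ≈ 13.8 mm/day

dPW/dt = (51.6 − 43.5) mm / (18/24 day) = +10.800 mm/day.
C = dPW/dt − E + P = (+10.800) − 2.5 + 5.46 = 13.8 mm/day.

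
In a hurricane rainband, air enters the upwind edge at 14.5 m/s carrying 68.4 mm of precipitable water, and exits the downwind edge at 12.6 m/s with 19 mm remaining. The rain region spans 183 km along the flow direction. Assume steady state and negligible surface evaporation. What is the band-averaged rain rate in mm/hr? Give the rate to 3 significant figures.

Column moisture flux per unit crosswind length is F = V × PW.
Inflow: F_in = 14.5 × 68.4 = 991.8 mm·m/s
Outflow: F_out = 12.6 × 19 = 239.4 mm·m/s
Steady-state rate R = (F_in − F_out)/L = (991.8 − 239.4) / 183000 m = 4.111e-03 mm/s.
R = 4.111e-03 × 3600 = 14.8 mm/hr.

R ≈ 14.8 mm/hr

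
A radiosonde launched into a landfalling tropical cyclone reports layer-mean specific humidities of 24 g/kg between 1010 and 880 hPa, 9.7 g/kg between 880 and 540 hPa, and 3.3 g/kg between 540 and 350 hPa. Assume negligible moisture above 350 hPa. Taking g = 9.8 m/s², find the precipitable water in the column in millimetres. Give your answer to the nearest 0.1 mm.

PW ≈ 71.9 mm

Precipitable water is the column-integrated vapour mass per unit area: PW = (1/g) Σ q̄ Δp, with q in kg/kg and Δp in Pa (1 kg/m² of water = 1 mm).
Layer 1010–880 hPa: Δp = 130 hPa = 13000 Pa, q̄ = 0.024 kg/kg → 0.024 × 13000 / 9.8 = 31.84 mm
Layer 880–540 hPa: Δp = 340 hPa = 34000 Pa, q̄ = 0.0097 kg/kg → 0.0097 × 34000 / 9.8 = 33.65 mm
Layer 540–350 hPa: Δp = 190 hPa = 19000 Pa, q̄ = 0.0033 kg/kg → 0.0033 × 19000 / 9.8 = 6.40 mm
PW = 31.84 + 33.65 + 6.40 = 71.89 ≈ 71.9 mm.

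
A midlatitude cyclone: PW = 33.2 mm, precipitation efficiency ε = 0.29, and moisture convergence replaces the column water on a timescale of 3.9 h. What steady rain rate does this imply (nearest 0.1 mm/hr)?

Each overturning extracts ε × PW = 0.29 × 33.2 = 9.628 mm.
Rate = ε·PW / τ = 9.628 / 3.9 h = 2.5 mm/hr.

R ≈ 2.5 mm/hr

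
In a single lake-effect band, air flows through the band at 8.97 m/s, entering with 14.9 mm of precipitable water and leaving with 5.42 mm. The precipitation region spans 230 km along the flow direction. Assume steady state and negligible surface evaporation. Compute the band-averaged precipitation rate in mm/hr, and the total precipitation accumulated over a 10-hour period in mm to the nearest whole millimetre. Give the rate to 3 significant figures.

R ≈ 1.33 mm/hr; total ≈ 13 mm

Column moisture flux per unit crosswind length is F = V × PW.
Inflow: F_in = 8.97 × 14.9 = 133.653 mm·m/s
Outflow: F_out = 8.97 × 5.42 = 48.6174 mm·m/s
Steady-state rate R = (F_in − F_out)/L = (133.653 − 48.6174) / 230000 m = 3.697e-04 mm/s.
R = 3.697e-04 × 3600 = 1.33 mm/hr.
Over 10 h: total = 1.33 × 10 = 13.3 ≈ 13 mm.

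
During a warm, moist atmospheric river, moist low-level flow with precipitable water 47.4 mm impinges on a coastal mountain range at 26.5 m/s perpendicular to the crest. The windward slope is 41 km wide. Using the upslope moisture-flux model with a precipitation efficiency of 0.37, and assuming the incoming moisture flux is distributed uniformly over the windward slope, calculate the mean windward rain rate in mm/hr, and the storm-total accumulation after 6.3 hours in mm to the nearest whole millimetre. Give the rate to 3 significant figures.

R ≈ 40.8 mm/hr; total ≈ 257 mm

Incoming column moisture flux per unit ridge length: F = V × PW = 26.5 × 47.4 = 1256.1 mm·m/s.
Spread over the 41 km slope with efficiency ε = 0.37: R = ε·F/W = 0.37 × 1256.1 / 41000 m = 1.134e-02 mm/s.
R = 1.134e-02 × 3600 = 40.8 mm/hr.
Over 6.3 h: total = 40.8 × 6.3 = 257.04 ≈ 257 mm.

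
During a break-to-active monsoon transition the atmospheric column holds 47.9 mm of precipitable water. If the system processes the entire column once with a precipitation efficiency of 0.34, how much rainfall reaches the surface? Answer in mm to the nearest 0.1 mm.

Rainfall = ε × PW = 0.34 × 47.9 = 16.3 mm.

rainfall ≈ 16.3 mm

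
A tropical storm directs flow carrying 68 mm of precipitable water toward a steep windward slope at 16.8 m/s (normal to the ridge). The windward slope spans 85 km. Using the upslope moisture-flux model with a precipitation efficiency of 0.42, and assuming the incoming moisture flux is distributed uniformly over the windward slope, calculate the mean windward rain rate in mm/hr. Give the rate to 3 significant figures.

Incoming column moisture flux per unit ridge length: F = V × PW = 16.8 × 68 = 1142.4 mm·m/s.
Spread over the 85 km slope with efficiency ε = 0.42: R = ε·F/W = 0.42 × 1142.4 / 85000 m = 5.645e-03 mm/s.
R = 5.645e-03 × 3600 = 20.3 mm/hr.

R ≈ 20.3 mm/hr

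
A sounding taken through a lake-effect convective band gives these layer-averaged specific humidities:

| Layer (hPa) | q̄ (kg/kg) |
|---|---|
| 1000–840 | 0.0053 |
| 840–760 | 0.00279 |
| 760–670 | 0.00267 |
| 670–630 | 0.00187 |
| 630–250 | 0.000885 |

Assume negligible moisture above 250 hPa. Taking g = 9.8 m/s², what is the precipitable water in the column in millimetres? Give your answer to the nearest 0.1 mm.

Precipitable water is the column-integrated vapour mass per unit area: PW = (1/g) Σ q̄ Δp, with q in kg/kg and Δp in Pa (1 kg/m² of water = 1 mm).
Layer 1000–840 hPa: Δp = 160 hPa = 16000 Pa, q̄ = 0.0053 kg/kg → 0.0053 × 16000 / 9.8 = 8.65 mm
Layer 840–760 hPa: Δp = 80 hPa = 8000 Pa, q̄ = 0.00279 kg/kg → 0.00279 × 8000 / 9.8 = 2.28 mm
Layer 760–670 hPa: Δp = 90 hPa = 9000 Pa, q̄ = 0.00267 kg/kg → 0.00267 × 9000 / 9.8 = 2.45 mm
Layer 670–630 hPa: Δp = 40 hPa = 4000 Pa, q̄ = 0.00187 kg/kg → 0.00187 × 4000 / 9.8 = 0.76 mm
Layer 630–250 hPa: Δp = 380 hPa = 38000 Pa, q̄ = 0.000885 kg/kg → 0.000885 × 38000 / 9.8 = 3.43 mm
PW = 8.65 + 2.28 + 2.45 + 0.76 + 3.43 = 17.57 ≈ 17.6 mm.

PW ≈ 17.6 mm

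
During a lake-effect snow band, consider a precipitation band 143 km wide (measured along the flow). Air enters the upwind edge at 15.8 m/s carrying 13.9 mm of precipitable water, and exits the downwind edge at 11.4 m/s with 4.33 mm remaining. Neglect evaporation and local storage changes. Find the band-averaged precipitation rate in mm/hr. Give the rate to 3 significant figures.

R ≈ 4.29 mm/hr

Column moisture flux per unit crosswind length is F = V × PW.
Inflow: F_in = 15.8 × 13.9 = 219.62 mm·m/s
Outflow: F_out = 11.4 × 4.33 = 49.362 mm·m/s
Steady-state rate R = (F_in − F_out)/L = (219.62 − 49.362) / 143000 m = 1.191e-03 mm/s.
R = 1.191e-03 × 3600 = 4.29 mm/hr.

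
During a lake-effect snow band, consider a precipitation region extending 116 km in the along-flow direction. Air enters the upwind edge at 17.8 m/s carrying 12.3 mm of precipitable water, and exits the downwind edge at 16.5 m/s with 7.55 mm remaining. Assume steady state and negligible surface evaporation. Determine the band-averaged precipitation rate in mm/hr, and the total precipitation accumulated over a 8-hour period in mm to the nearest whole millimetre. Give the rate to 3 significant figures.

Column moisture flux per unit crosswind length is F = V × PW.
Inflow: F_in = 17.8 × 12.3 = 218.94 mm·m/s
Outflow: F_out = 16.5 × 7.55 = 124.575 mm·m/s
Steady-state rate R = (F_in − F_out)/L = (218.94 − 124.575) / 116000 m = 8.135e-04 mm/s.
R = 8.135e-04 × 3600 = 2.93 mm/hr.
Over 8 h: total = 2.93 × 8 = 23.44 ≈ 23 mm.

R ≈ 2.93 mm/hr; total ≈ 23 mm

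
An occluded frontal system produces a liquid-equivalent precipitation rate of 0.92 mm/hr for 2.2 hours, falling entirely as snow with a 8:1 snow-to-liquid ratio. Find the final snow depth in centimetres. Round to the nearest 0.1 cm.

Liquid-equivalent depth = 0.92 × 2.2 = 2.024 mm.
Snow depth = 2.024 mm × 8 = 16.192 mm = 1.6 cm.

snow depth ≈ 1.6 cm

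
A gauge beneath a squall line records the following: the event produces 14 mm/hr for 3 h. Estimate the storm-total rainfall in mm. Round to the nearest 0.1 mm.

Total = Σ Rᵢ Δtᵢ = 14 × 3
      = 42 = 42.0 mm.

total ≈ 42.0 mm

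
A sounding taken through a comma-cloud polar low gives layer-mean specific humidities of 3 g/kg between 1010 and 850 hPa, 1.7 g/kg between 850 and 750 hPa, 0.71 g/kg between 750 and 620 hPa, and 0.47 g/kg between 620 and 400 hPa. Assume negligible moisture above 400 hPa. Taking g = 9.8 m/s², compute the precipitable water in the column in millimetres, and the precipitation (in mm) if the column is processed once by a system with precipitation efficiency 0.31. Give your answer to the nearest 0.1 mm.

PW ≈ 8.6 mm; precipitation ≈ 2.7 mm

Precipitable water is the column-integrated vapour mass per unit area: PW = (1/g) Σ q̄ Δp, with q in kg/kg and Δp in Pa (1 kg/m² of water = 1 mm).
Layer 1010–850 hPa: Δp = 160 hPa = 16000 Pa, q̄ = 0.003 kg/kg → 0.003 × 16000 / 9.8 = 4.90 mm
Layer 850–750 hPa: Δp = 100 hPa = 10000 Pa, q̄ = 0.0017 kg/kg → 0.0017 × 10000 / 9.8 = 1.73 mm
Layer 750–620 hPa: Δp = 130 hPa = 13000 Pa, q̄ = 0.00071 kg/kg → 0.00071 × 13000 / 9.8 = 0.94 mm
Layer 620–400 hPa: Δp = 220 hPa = 22000 Pa, q̄ = 0.00047 kg/kg → 0.00047 × 22000 / 9.8 = 1.06 mm
PW = 4.90 + 1.73 + 0.94 + 1.06 = 8.63 ≈ 8.6 mm.
Precipitation = ε × PW = 0.31 × 8.6 = 2.7 mm.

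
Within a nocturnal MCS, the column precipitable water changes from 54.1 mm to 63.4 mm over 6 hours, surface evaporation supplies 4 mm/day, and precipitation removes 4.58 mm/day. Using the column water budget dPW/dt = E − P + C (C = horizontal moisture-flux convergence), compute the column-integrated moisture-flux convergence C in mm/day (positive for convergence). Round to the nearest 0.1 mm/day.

dPW/dt = (63.4 − 54.1) mm / (6/24 day) = +37.200 mm/day.
C = dPW/dt − E + P = (+37.200) − 4 + 4.58 = 37.8 mm/day.

C ≈ 37.8 mm/day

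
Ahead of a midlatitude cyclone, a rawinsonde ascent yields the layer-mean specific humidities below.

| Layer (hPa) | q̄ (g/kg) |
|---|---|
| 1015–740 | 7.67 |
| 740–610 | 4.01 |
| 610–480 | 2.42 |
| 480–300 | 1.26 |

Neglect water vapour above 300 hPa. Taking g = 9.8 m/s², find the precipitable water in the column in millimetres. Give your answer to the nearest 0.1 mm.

Precipitable water is the column-integrated vapour mass per unit area: PW = (1/g) Σ q̄ Δp, with q in kg/kg and Δp in Pa (1 kg/m² of water = 1 mm).
Layer 1015–740 hPa: Δp = 275 hPa = 27500 Pa, q̄ = 0.00767 kg/kg → 0.00767 × 27500 / 9.8 = 21.52 mm
Layer 740–610 hPa: Δp = 130 hPa = 13000 Pa, q̄ = 0.00401 kg/kg → 0.00401 × 13000 / 9.8 = 5.32 mm
Layer 610–480 hPa: Δp = 130 hPa = 13000 Pa, q̄ = 0.00242 kg/kg → 0.00242 × 13000 / 9.8 = 3.21 mm
Layer 480–300 hPa: Δp = 180 hPa = 18000 Pa, q̄ = 0.00126 kg/kg → 0.00126 × 18000 / 9.8 = 2.31 mm
PW = 21.52 + 5.32 + 3.21 + 2.31 = 32.36 ≈ 32.4 mm.

PW ≈ 32.4 mm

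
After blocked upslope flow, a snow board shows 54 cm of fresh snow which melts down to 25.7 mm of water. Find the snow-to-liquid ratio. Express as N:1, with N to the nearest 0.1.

ratio ≈ 21.0

Ratio = snow depth / SWE = 540 mm / 25.7 mm = 21.0, i.e. 21.0:1.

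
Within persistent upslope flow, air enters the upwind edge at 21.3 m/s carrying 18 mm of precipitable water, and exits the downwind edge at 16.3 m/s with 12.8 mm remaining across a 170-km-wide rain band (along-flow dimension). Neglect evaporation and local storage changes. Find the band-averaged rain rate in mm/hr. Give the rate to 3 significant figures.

Column moisture flux per unit crosswind length is F = V × PW.
Inflow: F_in = 21.3 × 18 = 383.4 mm·m/s
Outflow: F_out = 16.3 × 12.8 = 208.64 mm·m/s
Steady-state rate R = (F_in − F_out)/L = (383.4 − 208.64) / 170000 m = 1.028e-03 mm/s.
R = 1.028e-03 × 3600 = 3.70 mm/hr.

R ≈ 3.70 mm/hr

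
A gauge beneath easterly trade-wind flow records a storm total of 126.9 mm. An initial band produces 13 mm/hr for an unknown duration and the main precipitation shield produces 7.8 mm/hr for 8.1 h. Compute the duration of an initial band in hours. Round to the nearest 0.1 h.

duration ≈ 4.9 h

Known phases: 7.8 × 8.1 = 63.18 mm.
Remaining depth = 126.9 − 63.18 = 63.72 mm.
Duration = 63.72 / 13 = 4.9 h.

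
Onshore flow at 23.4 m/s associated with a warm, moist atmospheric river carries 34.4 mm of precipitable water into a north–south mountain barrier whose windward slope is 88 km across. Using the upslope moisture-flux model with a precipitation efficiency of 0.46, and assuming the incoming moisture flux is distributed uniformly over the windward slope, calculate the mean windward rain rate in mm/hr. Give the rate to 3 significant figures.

Incoming column moisture flux per unit ridge length: F = V × PW = 23.4 × 34.4 = 804.96 mm·m/s.
Spread over the 88 km slope with efficiency ε = 0.46: R = ε·F/W = 0.46 × 804.96 / 88000 m = 4.208e-03 mm/s.
R = 4.208e-03 × 3600 = 15.1 mm/hr.

R ≈ 15.1 mm/hr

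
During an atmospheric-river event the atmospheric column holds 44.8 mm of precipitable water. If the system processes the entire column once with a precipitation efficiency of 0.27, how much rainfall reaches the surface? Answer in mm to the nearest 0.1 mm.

Rainfall = ε × PW = 0.27 × 44.8 = 12.1 mm.

rainfall ≈ 12.1 mm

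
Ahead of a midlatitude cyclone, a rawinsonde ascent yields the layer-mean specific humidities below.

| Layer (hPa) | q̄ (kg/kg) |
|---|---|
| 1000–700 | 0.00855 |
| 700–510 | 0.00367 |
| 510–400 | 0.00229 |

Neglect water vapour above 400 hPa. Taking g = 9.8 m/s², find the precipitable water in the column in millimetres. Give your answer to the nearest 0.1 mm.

PW ≈ 35.9 mm

Precipitable water is the column-integrated vapour mass per unit area: PW = (1/g) Σ q̄ Δp, with q in kg/kg and Δp in Pa (1 kg/m² of water = 1 mm).
Layer 1000–700 hPa: Δp = 300 hPa = 30000 Pa, q̄ = 0.00855 kg/kg → 0.00855 × 30000 / 9.8 = 26.17 mm
Layer 700–510 hPa: Δp = 190 hPa = 19000 Pa, q̄ = 0.00367 kg/kg → 0.00367 × 19000 / 9.8 = 7.12 mm
Layer 510–400 hPa: Δp = 110 hPa = 11000 Pa, q̄ = 0.00229 kg/kg → 0.00229 × 11000 / 9.8 = 2.57 mm
PW = 26.17 + 7.12 + 2.57 = 35.86 ≈ 35.9 mm.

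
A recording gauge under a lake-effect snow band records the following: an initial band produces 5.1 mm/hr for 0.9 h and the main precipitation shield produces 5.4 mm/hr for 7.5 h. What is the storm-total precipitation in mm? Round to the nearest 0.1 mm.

Total = Σ Rᵢ Δtᵢ = 5.1 × 0.9 + 5.4 × 7.5
      = 4.59 + 40.5 = 45.1 mm.

total ≈ 45.1 mm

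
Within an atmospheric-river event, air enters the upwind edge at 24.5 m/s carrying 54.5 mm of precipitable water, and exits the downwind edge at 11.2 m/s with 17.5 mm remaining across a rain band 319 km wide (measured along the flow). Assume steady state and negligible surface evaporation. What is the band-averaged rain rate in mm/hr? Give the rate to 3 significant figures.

Column moisture flux per unit crosswind length is F = V × PW.
Inflow: F_in = 24.5 × 54.5 = 1335.25 mm·m/s
Outflow: F_out = 11.2 × 17.5 = 196 mm·m/s
Steady-state rate R = (F_in − F_out)/L = (1335.25 − 196) / 319000 m = 3.571e-03 mm/s.
R = 3.571e-03 × 3600 = 12.9 mm/hr.

R ≈ 12.9 mm/hr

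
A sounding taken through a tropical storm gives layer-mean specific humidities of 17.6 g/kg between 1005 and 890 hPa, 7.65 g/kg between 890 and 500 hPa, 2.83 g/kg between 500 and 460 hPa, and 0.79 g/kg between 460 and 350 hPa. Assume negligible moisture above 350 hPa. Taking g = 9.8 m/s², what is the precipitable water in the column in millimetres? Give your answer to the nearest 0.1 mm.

PW ≈ 53.1 mm

Precipitable water is the column-integrated vapour mass per unit area: PW = (1/g) Σ q̄ Δp, with q in kg/kg and Δp in Pa (1 kg/m² of water = 1 mm).
Layer 1005–890 hPa: Δp = 115 hPa = 11500 Pa, q̄ = 0.0176 kg/kg → 0.0176 × 11500 / 9.8 = 20.65 mm
Layer 890–500 hPa: Δp = 390 hPa = 39000 Pa, q̄ = 0.00765 kg/kg → 0.00765 × 39000 / 9.8 = 30.44 mm
Layer 500–460 hPa: Δp = 40 hPa = 4000 Pa, q̄ = 0.00283 kg/kg → 0.00283 × 4000 / 9.8 = 1.16 mm
Layer 460–350 hPa: Δp = 110 hPa = 11000 Pa, q̄ = 0.00079 kg/kg → 0.00079 × 11000 / 9.8 = 0.89 mm
PW = 20.65 + 30.44 + 1.16 + 0.89 = 53.14 ≈ 53.1 mm.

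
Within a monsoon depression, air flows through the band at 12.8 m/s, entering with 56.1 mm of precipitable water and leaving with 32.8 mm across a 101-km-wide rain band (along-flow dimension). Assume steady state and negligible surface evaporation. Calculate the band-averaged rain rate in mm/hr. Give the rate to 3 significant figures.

Column moisture flux per unit crosswind length is F = V × PW.
Inflow: F_in = 12.8 × 56.1 = 718.08 mm·m/s
Outflow: F_out = 12.8 × 32.8 = 419.84 mm·m/s
Steady-state rate R = (F_in − F_out)/L = (718.08 − 419.84) / 101000 m = 2.953e-03 mm/s.
R = 2.953e-03 × 3600 = 10.6 mm/hr.

R ≈ 10.6 mm/hr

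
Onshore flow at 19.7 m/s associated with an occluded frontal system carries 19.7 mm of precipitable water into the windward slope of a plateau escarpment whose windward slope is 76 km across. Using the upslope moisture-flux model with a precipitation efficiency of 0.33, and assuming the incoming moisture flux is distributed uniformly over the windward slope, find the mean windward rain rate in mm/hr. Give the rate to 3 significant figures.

R ≈ 6.07 mm/hr

Incoming column moisture flux per unit ridge length: F = V × PW = 19.7 × 19.7 = 388.09 mm·m/s.
Spread over the 76 km slope with efficiency ε = 0.33: R = ε·F/W = 0.33 × 388.09 / 76000 m = 1.685e-03 mm/s.
R = 1.685e-03 × 3600 = 6.07 mm/hr.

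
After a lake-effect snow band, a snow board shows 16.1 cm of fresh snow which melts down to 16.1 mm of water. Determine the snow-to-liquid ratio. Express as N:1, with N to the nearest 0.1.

Ratio = snow depth / SWE = 161 mm / 16.1 mm = 10.0, i.e. 10.0:1.

ratio ≈ 10.0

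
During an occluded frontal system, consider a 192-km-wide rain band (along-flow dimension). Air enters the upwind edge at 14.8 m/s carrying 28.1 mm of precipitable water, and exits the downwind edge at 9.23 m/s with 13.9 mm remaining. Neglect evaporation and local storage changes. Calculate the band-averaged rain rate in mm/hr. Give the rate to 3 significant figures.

Column moisture flux per unit crosswind length is F = V × PW.
Inflow: F_in = 14.8 × 28.1 = 415.88 mm·m/s
Outflow: F_out = 9.23 × 13.9 = 128.297 mm·m/s
Steady-state rate R = (F_in − F_out)/L = (415.88 − 128.297) / 192000 m = 1.498e-03 mm/s.
R = 1.498e-03 × 3600 = 5.39 mm/hr.

R ≈ 5.39 mm/hr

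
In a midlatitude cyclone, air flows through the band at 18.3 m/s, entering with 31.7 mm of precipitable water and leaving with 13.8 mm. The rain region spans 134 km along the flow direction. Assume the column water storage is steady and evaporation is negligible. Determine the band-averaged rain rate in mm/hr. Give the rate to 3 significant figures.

R ≈ 8.80 mm/hr

Column moisture flux per unit crosswind length is F = V × PW.
Inflow: F_in = 18.3 × 31.7 = 580.11 mm·m/s
Outflow: F_out = 18.3 × 13.8 = 252.54 mm·m/s
Steady-state rate R = (F_in − F_out)/L = (580.11 − 252.54) / 134000 m = 2.445e-03 mm/s.
R = 2.445e-03 × 3600 = 8.80 mm/hr.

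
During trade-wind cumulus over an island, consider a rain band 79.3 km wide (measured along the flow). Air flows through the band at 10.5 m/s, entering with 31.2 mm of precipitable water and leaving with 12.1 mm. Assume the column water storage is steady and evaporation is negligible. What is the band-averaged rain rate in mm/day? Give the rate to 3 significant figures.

Column moisture flux per unit crosswind length is F = V × PW.
Inflow: F_in = 10.5 × 31.2 = 327.6 mm·m/s
Outflow: F_out = 10.5 × 12.1 = 127.05 mm·m/s
Steady-state rate R = (F_in − F_out)/L = (327.6 − 127.05) / 79300 m = 2.529e-03 mm/s.
R = 2.529e-03 × 3600 × 24 = 219 mm/day.

R ≈ 219 mm/day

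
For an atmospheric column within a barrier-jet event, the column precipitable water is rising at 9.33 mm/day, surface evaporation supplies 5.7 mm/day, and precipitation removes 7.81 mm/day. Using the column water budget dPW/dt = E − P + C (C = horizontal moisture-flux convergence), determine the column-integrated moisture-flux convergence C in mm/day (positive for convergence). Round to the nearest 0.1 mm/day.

C ≈ 11.4 mm/day

dPW/dt = +9.33 mm/day.
C = dPW/dt − E + P = (+9.33) − 5.7 + 7.81 = 11.4 mm/day.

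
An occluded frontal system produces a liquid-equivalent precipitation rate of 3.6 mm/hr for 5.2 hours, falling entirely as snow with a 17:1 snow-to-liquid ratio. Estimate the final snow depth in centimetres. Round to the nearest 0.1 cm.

Liquid-equivalent depth = 3.6 × 5.2 = 18.72 mm.
Snow depth = 18.72 mm × 17 = 318.24 mm = 31.8 cm.

snow depth ≈ 31.8 cm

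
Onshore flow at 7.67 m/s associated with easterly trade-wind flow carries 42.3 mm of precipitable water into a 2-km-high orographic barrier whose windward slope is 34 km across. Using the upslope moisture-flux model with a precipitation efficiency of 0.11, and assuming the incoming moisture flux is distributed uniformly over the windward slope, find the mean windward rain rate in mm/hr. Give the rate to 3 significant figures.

R ≈ 3.78 mm/hr

Incoming column moisture flux per unit ridge length: F = V × PW = 7.67 × 42.3 = 324.441 mm·m/s.
Spread over the 34 km slope with efficiency ε = 0.11: R = ε·F/W = 0.11 × 324.441 / 34000 m = 1.050e-03 mm/s.
R = 1.050e-03 × 3600 = 3.78 mm/hr.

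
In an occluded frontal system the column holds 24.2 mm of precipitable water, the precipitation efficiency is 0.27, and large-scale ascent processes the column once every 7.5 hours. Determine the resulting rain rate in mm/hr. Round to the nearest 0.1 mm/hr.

R ≈ 0.9 mm/hr

Each overturning extracts ε × PW = 0.27 × 24.2 = 6.534 mm.
Rate = ε·PW / τ = 6.534 / 7.5 h = 0.9 mm/hr.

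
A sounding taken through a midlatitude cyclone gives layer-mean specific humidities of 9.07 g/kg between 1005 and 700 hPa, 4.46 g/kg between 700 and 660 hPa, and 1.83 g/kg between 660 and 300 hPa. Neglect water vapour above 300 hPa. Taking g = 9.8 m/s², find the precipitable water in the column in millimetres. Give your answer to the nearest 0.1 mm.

PW ≈ 36.8 mm

Precipitable water is the column-integrated vapour mass per unit area: PW = (1/g) Σ q̄ Δp, with q in kg/kg and Δp in Pa (1 kg/m² of water = 1 mm).
Layer 1005–700 hPa: Δp = 305 hPa = 30500 Pa, q̄ = 0.00907 kg/kg → 0.00907 × 30500 / 9.8 = 28.23 mm
Layer 700–660 hPa: Δp = 40 hPa = 4000 Pa, q̄ = 0.00446 kg/kg → 0.00446 × 4000 / 9.8 = 1.82 mm
Layer 660–300 hPa: Δp = 360 hPa = 36000 Pa, q̄ = 0.00183 kg/kg → 0.00183 × 36000 / 9.8 = 6.72 mm
PW = 28.23 + 1.82 + 6.72 = 36.77 ≈ 36.8 mm.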